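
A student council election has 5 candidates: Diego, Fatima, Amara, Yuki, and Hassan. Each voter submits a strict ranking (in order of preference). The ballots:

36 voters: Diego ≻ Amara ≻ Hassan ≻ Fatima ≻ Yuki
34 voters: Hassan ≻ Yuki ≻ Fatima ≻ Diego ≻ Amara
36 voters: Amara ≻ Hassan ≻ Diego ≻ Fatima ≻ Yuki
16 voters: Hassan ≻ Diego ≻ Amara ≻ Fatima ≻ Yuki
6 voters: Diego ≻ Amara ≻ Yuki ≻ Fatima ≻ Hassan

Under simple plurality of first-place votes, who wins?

Hassan

First-place votes: Diego 42, Fatima 0, Amara 36, Yuki 0, Hassan 50.
Hassan has the most first-place votes.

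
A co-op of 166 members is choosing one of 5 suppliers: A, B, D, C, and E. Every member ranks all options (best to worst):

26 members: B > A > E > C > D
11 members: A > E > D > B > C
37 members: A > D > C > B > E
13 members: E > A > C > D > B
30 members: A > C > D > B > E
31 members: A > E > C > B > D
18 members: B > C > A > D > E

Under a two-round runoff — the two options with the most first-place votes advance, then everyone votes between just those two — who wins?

A

Round 1 first-place votes: A 109, B 44, D 0, C 0, E 13.
A and B advance.
Runoff: A is preferred to B by 122 voters; B by 44.
A wins the runoff.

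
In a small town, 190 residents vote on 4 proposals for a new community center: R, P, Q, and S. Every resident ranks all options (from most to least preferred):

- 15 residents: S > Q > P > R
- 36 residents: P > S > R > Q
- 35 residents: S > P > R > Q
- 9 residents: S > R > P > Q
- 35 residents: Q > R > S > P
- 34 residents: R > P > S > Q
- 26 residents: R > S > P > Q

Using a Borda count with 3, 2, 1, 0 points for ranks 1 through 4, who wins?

R: 15·0 + 36·1 + 35·1 + 9·2 + 35·2 + 34·3 + 26·3 = 339
P: 15·1 + 36·3 + 35·2 + 9·1 + 35·0 + 34·2 + 26·1 = 296
Q: 15·2 + 36·0 + 35·0 + 9·0 + 35·3 + 34·0 + 26·0 = 135
S: 15·3 + 36·2 + 35·3 + 9·3 + 35·1 + 34·1 + 26·2 = 370
S has the highest Borda score (370).

S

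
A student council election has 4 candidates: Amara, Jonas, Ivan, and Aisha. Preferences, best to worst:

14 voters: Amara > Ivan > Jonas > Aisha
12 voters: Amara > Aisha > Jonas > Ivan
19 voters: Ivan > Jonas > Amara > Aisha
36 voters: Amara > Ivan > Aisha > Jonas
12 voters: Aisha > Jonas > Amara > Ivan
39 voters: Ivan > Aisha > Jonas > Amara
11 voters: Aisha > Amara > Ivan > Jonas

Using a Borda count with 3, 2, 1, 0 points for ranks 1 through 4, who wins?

Amara: 14·3 + 12·3 + 19·1 + 36·3 + 12·1 + 39·0 + 11·2 = 239
Jonas: 14·1 + 12·1 + 19·2 + 36·0 + 12·2 + 39·1 + 11·0 = 127
Ivan: 14·2 + 12·0 + 19·3 + 36·2 + 12·0 + 39·3 + 11·1 = 285
Aisha: 14·0 + 12·2 + 19·0 + 36·1 + 12·3 + 39·2 + 11·3 = 207
Ivan has the highest Borda score (285).

Ivan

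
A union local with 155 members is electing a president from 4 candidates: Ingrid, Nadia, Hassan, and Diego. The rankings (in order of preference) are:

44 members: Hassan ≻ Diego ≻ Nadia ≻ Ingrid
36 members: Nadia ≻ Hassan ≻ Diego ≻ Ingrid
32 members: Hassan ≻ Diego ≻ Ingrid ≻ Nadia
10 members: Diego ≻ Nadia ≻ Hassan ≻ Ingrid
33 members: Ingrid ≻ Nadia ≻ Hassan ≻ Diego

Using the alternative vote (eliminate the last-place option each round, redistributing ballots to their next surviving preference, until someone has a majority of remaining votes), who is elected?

Nadia

Round 1: Ingrid 33, Nadia 36, Hassan 76, Diego 10. Eliminate Diego.
Round 2: Ingrid 33, Nadia 46, Hassan 76. Eliminate Ingrid.
Round 3: Nadia 79, Hassan 76. Nadia has a majority.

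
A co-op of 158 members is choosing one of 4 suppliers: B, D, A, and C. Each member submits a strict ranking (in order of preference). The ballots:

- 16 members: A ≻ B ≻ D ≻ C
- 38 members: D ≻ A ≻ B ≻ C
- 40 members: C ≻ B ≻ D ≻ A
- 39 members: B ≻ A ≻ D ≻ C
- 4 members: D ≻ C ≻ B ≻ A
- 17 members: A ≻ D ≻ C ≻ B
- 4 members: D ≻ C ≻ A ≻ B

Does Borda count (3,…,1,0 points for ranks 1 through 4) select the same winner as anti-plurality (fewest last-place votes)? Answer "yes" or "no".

no

Borda — scores: B 271, D 267, A 257, C 153. Winner: B.
Anti-plurality — last-place votes: B 21, D 0, A 44, C 93. Winner: D.
The two methods disagree.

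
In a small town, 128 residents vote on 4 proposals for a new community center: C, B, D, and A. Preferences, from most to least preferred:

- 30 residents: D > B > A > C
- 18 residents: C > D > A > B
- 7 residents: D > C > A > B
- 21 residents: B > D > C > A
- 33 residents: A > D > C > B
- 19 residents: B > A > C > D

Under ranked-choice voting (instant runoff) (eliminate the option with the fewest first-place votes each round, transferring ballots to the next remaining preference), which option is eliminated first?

Round 1: C 18, B 40, D 37, A 33. Eliminate C.

C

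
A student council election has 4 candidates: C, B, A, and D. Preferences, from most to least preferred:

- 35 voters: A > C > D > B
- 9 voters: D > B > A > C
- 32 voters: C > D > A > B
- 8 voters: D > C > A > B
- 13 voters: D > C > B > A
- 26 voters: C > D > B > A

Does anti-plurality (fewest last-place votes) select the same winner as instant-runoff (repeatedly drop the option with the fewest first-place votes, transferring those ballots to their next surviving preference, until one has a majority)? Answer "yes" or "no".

Anti-plurality — last-place votes: C 9, B 75, A 39, D 0. Winner: D.
Instant-runoff — R1 C 58, B 0, A 35, D 30 (B out); R2 C 58, A 35, D 30 (D out); R3 C 79, A 44 (C winner). Winner: C.
The two methods disagree.

no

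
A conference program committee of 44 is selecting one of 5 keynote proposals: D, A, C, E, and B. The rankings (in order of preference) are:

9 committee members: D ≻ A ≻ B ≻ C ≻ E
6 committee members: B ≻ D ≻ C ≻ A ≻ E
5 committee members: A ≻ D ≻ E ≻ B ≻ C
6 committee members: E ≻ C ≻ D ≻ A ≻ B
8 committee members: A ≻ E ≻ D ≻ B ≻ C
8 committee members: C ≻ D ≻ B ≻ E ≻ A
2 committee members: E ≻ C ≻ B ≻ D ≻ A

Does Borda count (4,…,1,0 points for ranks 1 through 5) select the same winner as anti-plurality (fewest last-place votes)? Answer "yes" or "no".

Borda — scores: D 123, A 91, C 77, E 74, B 75. Winner: D.
Anti-plurality — last-place votes: D 0, A 10, C 13, E 15, B 6. Winner: D.
The two methods agree.

yes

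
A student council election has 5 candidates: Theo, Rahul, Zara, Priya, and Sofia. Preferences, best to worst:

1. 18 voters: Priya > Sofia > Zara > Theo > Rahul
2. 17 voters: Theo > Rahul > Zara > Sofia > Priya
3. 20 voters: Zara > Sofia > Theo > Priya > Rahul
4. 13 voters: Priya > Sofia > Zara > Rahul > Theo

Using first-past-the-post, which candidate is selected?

Priya

First-place votes: Theo 17, Rahul 0, Zara 20, Priya 31, Sofia 0.
Priya has the most first-place votes.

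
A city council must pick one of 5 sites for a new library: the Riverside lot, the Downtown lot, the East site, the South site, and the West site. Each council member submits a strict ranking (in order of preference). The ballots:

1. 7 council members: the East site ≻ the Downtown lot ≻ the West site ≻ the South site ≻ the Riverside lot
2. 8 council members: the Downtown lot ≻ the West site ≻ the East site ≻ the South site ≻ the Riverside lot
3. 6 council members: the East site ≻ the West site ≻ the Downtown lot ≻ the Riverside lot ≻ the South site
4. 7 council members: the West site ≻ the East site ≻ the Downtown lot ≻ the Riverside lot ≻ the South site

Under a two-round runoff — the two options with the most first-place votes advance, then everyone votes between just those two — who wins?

the East site

Round 1 first-place votes: the Riverside lot 0, the Downtown lot 8, the East site 13, the South site 0, the West site 7.
the East site and the Downtown lot advance.
Runoff: the East site is preferred to the Downtown lot by 20 voters; the Downtown lot by 8.
the East site wins the runoff.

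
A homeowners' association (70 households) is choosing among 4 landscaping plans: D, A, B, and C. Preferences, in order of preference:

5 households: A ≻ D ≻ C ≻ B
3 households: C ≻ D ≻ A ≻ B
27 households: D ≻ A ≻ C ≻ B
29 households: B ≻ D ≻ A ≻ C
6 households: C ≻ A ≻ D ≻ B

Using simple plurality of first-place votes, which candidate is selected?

First-place votes: D 27, A 5, B 29, C 9.
B has the most first-place votes.

B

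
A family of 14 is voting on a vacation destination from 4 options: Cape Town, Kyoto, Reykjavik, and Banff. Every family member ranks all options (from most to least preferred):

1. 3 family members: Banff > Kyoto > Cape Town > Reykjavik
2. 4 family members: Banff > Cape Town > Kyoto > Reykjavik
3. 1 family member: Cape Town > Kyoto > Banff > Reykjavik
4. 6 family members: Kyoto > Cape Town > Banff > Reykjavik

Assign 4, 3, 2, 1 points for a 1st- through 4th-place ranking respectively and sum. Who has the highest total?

Kyoto

Cape Town: 3·2 + 4·3 + 1·4 + 6·3 = 40
Kyoto: 3·3 + 4·2 + 1·3 + 6·4 = 44
Reykjavik: 3·1 + 4·1 + 1·1 + 6·1 = 14
Banff: 3·4 + 4·4 + 1·2 + 6·2 = 42
Kyoto has the highest Borda score (44).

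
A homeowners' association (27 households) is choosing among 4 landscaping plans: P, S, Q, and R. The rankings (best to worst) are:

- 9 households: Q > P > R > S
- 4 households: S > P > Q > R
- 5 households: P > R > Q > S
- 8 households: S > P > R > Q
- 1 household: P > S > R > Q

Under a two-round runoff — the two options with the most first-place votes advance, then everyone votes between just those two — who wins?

Q

Round 1 first-place votes: P 6, S 12, Q 9, R 0.
S and Q advance.
Runoff: S is preferred to Q by 13 voters; Q by 14.
Q wins the runoff.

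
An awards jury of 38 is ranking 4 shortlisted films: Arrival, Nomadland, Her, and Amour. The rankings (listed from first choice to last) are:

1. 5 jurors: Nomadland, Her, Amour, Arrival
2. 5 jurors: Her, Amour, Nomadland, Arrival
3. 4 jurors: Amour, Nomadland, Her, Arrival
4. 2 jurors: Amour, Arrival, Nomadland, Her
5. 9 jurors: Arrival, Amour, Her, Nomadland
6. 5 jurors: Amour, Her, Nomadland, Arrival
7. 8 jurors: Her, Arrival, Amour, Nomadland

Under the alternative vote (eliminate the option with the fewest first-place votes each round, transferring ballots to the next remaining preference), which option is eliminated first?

Round 1: Arrival 9, Nomadland 5, Her 13, Amour 11. Eliminate Nomadland.

Nomadland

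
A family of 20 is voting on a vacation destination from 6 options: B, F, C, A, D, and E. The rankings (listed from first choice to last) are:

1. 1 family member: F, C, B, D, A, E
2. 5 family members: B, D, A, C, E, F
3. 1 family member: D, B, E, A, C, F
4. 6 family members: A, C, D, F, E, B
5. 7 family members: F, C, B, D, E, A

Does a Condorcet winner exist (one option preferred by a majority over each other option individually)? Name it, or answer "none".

Checking pairwise contests:
F beats B 14–6.
C beats F 12–8.
A beats C 12–8.
B beats A 14–6.
B beats D 13–7.
B beats E 14–6.
Every option loses at least one head-to-head, so there is no Condorcet winner.

none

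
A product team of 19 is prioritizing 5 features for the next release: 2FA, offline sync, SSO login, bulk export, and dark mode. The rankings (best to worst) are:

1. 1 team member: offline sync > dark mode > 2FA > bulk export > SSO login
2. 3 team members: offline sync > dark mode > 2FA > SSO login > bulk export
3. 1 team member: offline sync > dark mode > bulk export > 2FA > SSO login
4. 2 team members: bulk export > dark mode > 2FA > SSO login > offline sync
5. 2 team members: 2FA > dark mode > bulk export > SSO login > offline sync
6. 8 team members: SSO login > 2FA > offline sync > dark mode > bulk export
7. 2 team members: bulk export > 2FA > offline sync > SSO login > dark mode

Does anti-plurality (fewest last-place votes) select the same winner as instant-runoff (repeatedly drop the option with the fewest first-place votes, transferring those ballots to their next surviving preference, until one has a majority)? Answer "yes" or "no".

Anti-plurality — last-place votes: 2FA 0, offline sync 4, SSO login 2, bulk export 11, dark mode 2. Winner: 2FA.
Instant-runoff — R1 2FA 2, offline sync 5, SSO login 8, bulk export 4, dark mode 0 (dark mode out); R2 2FA 2, offline sync 5, SSO login 8, bulk export 4 (2FA out); R3 offline sync 5, SSO login 8, bulk export 6 (offline sync out); R4 SSO login 11, bulk export 8 (SSO login winner). Winner: SSO login.
The two methods disagree.

no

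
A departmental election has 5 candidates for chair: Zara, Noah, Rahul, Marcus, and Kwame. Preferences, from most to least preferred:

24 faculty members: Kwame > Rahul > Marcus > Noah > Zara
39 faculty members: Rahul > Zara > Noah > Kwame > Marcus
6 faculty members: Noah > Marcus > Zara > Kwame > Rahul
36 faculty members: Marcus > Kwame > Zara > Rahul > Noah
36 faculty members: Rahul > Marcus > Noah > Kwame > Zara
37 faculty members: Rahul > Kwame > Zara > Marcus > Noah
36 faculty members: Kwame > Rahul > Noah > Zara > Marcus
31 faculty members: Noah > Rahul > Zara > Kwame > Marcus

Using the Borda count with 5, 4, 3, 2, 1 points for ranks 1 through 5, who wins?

Rahul

Zara: 24·1 + 39·4 + 6·3 + 36·3 + 36·1 + 37·3 + 36·2 + 31·3 = 618
Noah: 24·2 + 39·3 + 6·5 + 36·1 + 36·3 + 37·1 + 36·3 + 31·5 = 639
Rahul: 24·4 + 39·5 + 6·1 + 36·2 + 36·5 + 37·5 + 36·4 + 31·4 = 1002
Marcus: 24·3 + 39·1 + 6·4 + 36·5 + 36·4 + 37·2 + 36·1 + 31·1 = 600
Kwame: 24·5 + 39·2 + 6·2 + 36·4 + 36·2 + 37·4 + 36·5 + 31·2 = 816
Rahul has the highest Borda score (1002).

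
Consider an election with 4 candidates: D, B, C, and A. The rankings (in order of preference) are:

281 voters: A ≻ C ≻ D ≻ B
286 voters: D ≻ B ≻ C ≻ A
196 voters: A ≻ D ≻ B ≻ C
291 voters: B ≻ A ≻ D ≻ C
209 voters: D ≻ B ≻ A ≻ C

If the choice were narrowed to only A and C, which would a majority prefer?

Voters preferring A to C: 977; preferring C to A: 286.
A wins the head-to-head.

A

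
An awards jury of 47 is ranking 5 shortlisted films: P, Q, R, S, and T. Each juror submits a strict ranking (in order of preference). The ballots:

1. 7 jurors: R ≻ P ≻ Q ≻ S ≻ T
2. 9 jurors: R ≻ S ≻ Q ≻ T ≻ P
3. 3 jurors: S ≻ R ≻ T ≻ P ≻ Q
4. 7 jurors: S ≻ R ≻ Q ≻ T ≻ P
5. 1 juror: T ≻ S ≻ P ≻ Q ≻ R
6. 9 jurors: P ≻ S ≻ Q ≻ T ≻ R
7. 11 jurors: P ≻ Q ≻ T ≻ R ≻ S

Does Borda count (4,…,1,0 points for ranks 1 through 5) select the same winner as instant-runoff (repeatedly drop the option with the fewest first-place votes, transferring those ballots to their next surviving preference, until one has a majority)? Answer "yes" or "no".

no

Borda — scores: P 106, Q 98, R 105, S 104, T 57. Winner: P.
Instant-runoff — R1 P 20, Q 0, R 16, S 10, T 1 (Q out); R2 P 20, R 16, S 10, T 1 (T out); R3 P 20, R 16, S 11 (S out); R4 P 21, R 26 (R winner). Winner: R.
The two methods disagree.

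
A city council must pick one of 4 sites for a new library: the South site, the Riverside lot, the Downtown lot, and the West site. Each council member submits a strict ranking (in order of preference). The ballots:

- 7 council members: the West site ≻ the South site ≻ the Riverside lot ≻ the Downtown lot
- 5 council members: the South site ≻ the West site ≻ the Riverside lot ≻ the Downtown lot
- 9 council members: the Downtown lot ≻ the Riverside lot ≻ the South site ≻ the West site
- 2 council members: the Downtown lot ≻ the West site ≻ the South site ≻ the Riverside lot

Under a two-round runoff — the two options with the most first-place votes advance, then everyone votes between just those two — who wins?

Round 1 first-place votes: the South site 5, the Riverside lot 0, the Downtown lot 11, the West site 7.
the Downtown lot and the West site advance.
Runoff: the Downtown lot is preferred to the West site by 11 voters; the West site by 12.
the West site wins the runoff.

the West site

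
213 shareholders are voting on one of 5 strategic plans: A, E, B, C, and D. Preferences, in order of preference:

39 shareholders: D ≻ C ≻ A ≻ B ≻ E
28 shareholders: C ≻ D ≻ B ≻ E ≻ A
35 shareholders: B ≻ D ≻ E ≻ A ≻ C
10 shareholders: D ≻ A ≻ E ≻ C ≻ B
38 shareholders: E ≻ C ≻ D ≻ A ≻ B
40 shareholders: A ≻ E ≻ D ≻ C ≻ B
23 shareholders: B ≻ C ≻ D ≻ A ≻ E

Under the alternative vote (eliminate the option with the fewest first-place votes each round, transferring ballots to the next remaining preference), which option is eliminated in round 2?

E

Round 1: A 40, E 38, B 58, C 28, D 49. Eliminate C.
Round 2: A 40, E 38, B 58, D 77. Eliminate E.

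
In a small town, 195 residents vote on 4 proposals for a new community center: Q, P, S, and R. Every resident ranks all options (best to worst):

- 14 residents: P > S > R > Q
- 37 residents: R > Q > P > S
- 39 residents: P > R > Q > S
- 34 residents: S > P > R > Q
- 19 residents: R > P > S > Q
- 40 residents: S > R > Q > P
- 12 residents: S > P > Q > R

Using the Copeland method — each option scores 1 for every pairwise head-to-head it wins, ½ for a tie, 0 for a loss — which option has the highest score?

P

Q: loses to P, S, and R → score 0.
P: beats Q, S, and R → score 3.
S: beats Q and R; loses to P → score 2.
R: beats Q; loses to P and S → score 1.
P has the best pairwise record.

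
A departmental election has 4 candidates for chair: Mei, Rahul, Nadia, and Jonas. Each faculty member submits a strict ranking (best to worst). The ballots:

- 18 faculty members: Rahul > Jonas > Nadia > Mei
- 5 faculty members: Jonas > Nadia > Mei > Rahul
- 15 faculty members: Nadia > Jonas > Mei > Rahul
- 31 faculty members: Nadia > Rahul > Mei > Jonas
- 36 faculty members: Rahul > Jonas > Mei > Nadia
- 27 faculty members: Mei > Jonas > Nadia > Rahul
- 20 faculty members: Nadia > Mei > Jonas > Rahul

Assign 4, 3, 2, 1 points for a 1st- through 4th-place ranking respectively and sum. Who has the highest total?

Mei: 18·1 + 5·2 + 15·2 + 31·2 + 36·2 + 27·4 + 20·3 = 360
Rahul: 18·4 + 5·1 + 15·1 + 31·3 + 36·4 + 27·1 + 20·1 = 376
Nadia: 18·2 + 5·3 + 15·4 + 31·4 + 36·1 + 27·2 + 20·4 = 405
Jonas: 18·3 + 5·4 + 15·3 + 31·1 + 36·3 + 27·3 + 20·2 = 379
Nadia has the highest Borda score (405).

Nadia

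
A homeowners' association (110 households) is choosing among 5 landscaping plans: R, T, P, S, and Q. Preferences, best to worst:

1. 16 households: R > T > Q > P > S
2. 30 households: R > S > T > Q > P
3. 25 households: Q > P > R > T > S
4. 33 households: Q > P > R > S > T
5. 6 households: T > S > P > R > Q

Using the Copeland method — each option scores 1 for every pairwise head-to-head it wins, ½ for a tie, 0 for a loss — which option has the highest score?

R: beats T and S; loses to P and Q → score 2.
T: loses to R, P, S, and Q → score 0.
P: beats R, T, and S; loses to Q → score 3.
S: beats T; loses to R, P, and Q → score 1.
Q: beats R, T, P, and S → score 4.
Q has the best pairwise record.

Q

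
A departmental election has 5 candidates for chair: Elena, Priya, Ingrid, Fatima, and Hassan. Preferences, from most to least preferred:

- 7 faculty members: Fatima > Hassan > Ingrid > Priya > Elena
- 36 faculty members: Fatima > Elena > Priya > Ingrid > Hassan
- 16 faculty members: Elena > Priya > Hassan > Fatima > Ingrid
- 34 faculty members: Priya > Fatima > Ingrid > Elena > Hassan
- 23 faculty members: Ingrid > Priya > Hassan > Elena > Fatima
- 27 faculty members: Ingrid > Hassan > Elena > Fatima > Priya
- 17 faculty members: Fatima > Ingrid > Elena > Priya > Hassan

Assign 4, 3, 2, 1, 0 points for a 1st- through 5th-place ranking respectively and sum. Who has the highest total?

Elena: 7·0 + 36·3 + 16·4 + 34·1 + 23·1 + 27·2 + 17·2 = 317
Priya: 7·1 + 36·2 + 16·3 + 34·4 + 23·3 + 27·0 + 17·1 = 349
Ingrid: 7·2 + 36·1 + 16·0 + 34·2 + 23·4 + 27·4 + 17·3 = 369
Fatima: 7·4 + 36·4 + 16·1 + 34·3 + 23·0 + 27·1 + 17·4 = 385
Hassan: 7·3 + 36·0 + 16·2 + 34·0 + 23·2 + 27·3 + 17·0 = 180
Fatima has the highest Borda score (385).

Fatima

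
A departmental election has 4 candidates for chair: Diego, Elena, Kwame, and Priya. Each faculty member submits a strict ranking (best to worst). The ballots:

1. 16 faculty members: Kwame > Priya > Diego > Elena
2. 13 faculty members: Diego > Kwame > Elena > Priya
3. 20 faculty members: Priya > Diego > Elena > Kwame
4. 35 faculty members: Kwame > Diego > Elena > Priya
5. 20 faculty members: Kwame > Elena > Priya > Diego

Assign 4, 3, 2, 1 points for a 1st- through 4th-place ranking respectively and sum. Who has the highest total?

Kwame

Diego: 16·2 + 13·4 + 20·3 + 35·3 + 20·1 = 269
Elena: 16·1 + 13·2 + 20·2 + 35·2 + 20·3 = 212
Kwame: 16·4 + 13·3 + 20·1 + 35·4 + 20·4 = 343
Priya: 16·3 + 13·1 + 20·4 + 35·1 + 20·2 = 216
Kwame has the highest Borda score (343).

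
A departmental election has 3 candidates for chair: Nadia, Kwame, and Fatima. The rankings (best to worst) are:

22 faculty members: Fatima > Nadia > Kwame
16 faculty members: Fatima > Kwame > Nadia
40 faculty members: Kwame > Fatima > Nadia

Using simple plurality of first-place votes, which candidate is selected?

First-place votes: Nadia 0, Kwame 40, Fatima 38.
Kwame has the most first-place votes.

Kwame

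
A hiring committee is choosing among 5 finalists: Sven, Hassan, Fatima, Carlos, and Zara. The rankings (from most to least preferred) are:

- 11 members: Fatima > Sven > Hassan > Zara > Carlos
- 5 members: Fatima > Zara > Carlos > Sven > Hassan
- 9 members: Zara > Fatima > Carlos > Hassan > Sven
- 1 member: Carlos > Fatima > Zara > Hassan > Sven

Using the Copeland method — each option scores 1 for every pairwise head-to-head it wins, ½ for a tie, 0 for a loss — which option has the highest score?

Sven: beats Hassan; loses to Fatima, Carlos, and Zara → score 1.
Hassan: loses to Sven, Fatima, Carlos, and Zara → score 0.
Fatima: beats Sven, Hassan, Carlos, and Zara → score 4.
Carlos: beats Sven and Hassan; loses to Fatima and Zara → score 2.
Zara: beats Sven, Hassan, and Carlos; loses to Fatima → score 3.
Fatima has the best pairwise record.

Fatima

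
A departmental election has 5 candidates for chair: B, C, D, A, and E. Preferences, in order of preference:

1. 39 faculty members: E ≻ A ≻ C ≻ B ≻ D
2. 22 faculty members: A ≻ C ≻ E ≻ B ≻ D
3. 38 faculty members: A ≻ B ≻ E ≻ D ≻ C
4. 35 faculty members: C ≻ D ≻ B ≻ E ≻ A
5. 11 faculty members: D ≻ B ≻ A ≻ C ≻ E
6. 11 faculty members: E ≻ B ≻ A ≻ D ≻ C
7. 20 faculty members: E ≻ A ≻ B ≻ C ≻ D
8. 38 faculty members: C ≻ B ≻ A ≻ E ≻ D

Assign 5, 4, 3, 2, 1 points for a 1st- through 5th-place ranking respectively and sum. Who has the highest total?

B: 39·2 + 22·2 + 38·4 + 35·3 + 11·4 + 11·4 + 20·3 + 38·4 = 679
C: 39·3 + 22·4 + 38·1 + 35·5 + 11·2 + 11·1 + 20·2 + 38·5 = 681
D: 39·1 + 22·1 + 38·2 + 35·4 + 11·5 + 11·2 + 20·1 + 38·1 = 412
A: 39·4 + 22·5 + 38·5 + 35·1 + 11·3 + 11·3 + 20·4 + 38·3 = 751
E: 39·5 + 22·3 + 38·3 + 35·2 + 11·1 + 11·5 + 20·5 + 38·2 = 687
A has the highest Borda score (751).

A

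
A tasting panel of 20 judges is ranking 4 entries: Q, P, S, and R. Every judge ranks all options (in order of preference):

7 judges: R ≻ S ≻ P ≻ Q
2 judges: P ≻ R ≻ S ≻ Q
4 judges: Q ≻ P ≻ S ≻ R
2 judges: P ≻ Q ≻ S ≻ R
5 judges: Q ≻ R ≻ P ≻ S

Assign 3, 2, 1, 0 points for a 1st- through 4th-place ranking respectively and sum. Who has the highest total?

Q: 7·0 + 2·0 + 4·3 + 2·2 + 5·3 = 31
P: 7·1 + 2·3 + 4·2 + 2·3 + 5·1 = 32
S: 7·2 + 2·1 + 4·1 + 2·1 + 5·0 = 22
R: 7·3 + 2·2 + 4·0 + 2·0 + 5·2 = 35
R has the highest Borda score (35).

R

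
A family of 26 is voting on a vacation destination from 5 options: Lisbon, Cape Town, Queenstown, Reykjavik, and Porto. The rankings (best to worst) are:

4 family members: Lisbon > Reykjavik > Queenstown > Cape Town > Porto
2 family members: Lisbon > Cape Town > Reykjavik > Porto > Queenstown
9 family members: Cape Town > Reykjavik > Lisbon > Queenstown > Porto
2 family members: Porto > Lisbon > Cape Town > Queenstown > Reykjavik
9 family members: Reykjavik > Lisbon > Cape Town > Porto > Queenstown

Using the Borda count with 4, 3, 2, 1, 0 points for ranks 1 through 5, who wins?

Lisbon: 4·4 + 2·4 + 9·2 + 2·3 + 9·3 = 75
Cape Town: 4·1 + 2·3 + 9·4 + 2·2 + 9·2 = 68
Queenstown: 4·2 + 2·0 + 9·1 + 2·1 + 9·0 = 19
Reykjavik: 4·3 + 2·2 + 9·3 + 2·0 + 9·4 = 79
Porto: 4·0 + 2·1 + 9·0 + 2·4 + 9·1 = 19
Reykjavik has the highest Borda score (79).

Reykjavik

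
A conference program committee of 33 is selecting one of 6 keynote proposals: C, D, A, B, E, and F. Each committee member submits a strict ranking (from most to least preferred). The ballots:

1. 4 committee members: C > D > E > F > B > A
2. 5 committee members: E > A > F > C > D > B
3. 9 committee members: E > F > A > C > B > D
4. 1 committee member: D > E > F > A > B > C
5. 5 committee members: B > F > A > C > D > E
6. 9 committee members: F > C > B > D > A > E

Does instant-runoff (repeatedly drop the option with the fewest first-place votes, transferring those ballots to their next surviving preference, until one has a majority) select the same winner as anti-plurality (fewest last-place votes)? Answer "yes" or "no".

Instant-runoff — R1 C 4, D 1, A 0, B 5, E 14, F 9 (A out); R2 C 4, D 1, B 5, E 14, F 9 (D out); R3 C 4, B 5, E 15, F 9 (C out); R4 B 5, E 19, F 9 (E winner). Winner: E.
Anti-plurality — last-place votes: C 1, D 9, A 4, B 5, E 14, F 0. Winner: F.
The two methods disagree.

no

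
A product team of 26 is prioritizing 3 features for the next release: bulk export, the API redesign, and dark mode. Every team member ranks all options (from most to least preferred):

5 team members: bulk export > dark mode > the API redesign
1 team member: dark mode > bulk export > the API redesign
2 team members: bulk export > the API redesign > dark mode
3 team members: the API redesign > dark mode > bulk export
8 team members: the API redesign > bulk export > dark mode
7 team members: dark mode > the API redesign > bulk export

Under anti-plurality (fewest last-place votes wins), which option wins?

Last-place votes: bulk export 10, the API redesign 6, dark mode 10.
the API redesign is ranked last by the fewest voters, so the API redesign wins.

the API redesign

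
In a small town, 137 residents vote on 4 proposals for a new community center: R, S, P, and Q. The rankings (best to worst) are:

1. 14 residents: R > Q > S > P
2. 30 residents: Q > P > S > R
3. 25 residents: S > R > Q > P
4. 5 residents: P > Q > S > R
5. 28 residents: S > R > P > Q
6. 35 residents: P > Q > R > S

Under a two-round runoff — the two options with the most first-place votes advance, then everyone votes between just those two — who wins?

Round 1 first-place votes: R 14, S 53, P 40, Q 30.
S and P advance.
Runoff: S is preferred to P by 67 voters; P by 70.
P wins the runoff.

P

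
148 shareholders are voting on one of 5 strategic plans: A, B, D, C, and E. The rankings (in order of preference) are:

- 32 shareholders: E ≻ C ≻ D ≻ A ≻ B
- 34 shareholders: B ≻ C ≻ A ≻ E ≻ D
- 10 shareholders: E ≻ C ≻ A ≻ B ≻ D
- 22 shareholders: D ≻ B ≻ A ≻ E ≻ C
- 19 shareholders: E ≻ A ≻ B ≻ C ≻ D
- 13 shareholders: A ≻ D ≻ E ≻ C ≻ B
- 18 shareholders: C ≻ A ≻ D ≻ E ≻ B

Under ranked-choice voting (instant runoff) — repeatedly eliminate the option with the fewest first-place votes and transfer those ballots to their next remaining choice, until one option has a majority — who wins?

E

Round 1: A 13, B 34, D 22, C 18, E 61. Eliminate A.
Round 2: B 34, D 35, C 18, E 61. Eliminate C.
Round 3: B 34, D 53, E 61. Eliminate B.
Round 4: D 53, E 95. E has a majority.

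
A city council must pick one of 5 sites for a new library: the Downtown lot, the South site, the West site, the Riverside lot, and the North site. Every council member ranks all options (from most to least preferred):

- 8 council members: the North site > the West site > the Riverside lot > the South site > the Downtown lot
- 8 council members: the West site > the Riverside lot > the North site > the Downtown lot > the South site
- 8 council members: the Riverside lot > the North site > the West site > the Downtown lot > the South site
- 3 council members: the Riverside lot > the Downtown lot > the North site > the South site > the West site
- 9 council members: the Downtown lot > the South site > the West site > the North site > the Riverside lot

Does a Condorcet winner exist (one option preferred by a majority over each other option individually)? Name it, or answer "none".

none

Checking pairwise contests:
the West site beats the Downtown lot 24–12.
the Downtown lot beats the South site 28–8.
the North site beats the West site 19–17.
the West site beats the Riverside lot 25–11.
the Riverside lot beats the North site 19–17.
Every option loses at least one head-to-head, so there is no Condorcet winner.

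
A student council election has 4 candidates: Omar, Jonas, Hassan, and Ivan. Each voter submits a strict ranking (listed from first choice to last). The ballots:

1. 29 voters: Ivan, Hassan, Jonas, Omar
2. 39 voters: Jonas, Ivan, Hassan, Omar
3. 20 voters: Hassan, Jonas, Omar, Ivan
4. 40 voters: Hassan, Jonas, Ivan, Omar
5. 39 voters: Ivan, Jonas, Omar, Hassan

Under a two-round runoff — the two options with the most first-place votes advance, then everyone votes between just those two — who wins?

Round 1 first-place votes: Omar 0, Jonas 39, Hassan 60, Ivan 68.
Ivan and Hassan advance.
Runoff: Ivan is preferred to Hassan by 107 voters; Hassan by 60.
Ivan wins the runoff.

Ivan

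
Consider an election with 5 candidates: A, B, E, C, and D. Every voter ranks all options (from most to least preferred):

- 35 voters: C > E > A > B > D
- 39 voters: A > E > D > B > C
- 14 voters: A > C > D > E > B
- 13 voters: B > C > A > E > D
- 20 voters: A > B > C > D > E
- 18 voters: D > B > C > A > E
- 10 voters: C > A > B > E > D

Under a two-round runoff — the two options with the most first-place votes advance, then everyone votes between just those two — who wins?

C

Round 1 first-place votes: A 73, B 13, E 0, C 45, D 18.
A and C advance.
Runoff: A is preferred to C by 73 voters; C by 76.
C wins the runoff.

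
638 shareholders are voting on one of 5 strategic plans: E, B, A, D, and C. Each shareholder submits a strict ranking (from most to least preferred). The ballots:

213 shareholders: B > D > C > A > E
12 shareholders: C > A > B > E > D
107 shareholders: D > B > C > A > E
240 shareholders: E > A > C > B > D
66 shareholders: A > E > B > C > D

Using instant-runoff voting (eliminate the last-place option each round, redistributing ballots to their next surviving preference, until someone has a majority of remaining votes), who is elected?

B

Round 1: E 240, B 213, A 66, D 107, C 12. Eliminate C.
Round 2: E 240, B 213, A 78, D 107. Eliminate A.
Round 3: E 306, B 225, D 107. Eliminate D.
Round 4: E 306, B 332. B has a majority.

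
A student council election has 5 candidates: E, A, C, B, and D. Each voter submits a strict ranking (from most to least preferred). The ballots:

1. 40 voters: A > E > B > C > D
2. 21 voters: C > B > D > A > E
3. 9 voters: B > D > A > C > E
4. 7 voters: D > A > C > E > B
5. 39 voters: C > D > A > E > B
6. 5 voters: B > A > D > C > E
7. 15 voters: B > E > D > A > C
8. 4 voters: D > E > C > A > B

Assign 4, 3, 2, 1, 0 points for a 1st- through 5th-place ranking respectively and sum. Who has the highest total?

A

E: 40·3 + 21·0 + 9·0 + 7·1 + 39·1 + 5·0 + 15·3 + 4·3 = 223
A: 40·4 + 21·1 + 9·2 + 7·3 + 39·2 + 5·3 + 15·1 + 4·1 = 332
C: 40·1 + 21·4 + 9·1 + 7·2 + 39·4 + 5·1 + 15·0 + 4·2 = 316
B: 40·2 + 21·3 + 9·4 + 7·0 + 39·0 + 5·4 + 15·4 + 4·0 = 259
D: 40·0 + 21·2 + 9·3 + 7·4 + 39·3 + 5·2 + 15·2 + 4·4 = 270
A has the highest Borda score (332).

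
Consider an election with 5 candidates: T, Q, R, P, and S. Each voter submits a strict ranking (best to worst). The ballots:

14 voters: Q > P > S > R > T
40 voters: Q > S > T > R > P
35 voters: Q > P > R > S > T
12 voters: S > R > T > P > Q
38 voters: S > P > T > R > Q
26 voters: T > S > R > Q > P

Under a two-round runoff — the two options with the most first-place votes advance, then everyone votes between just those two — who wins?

Round 1 first-place votes: T 26, Q 89, R 0, P 0, S 50.
Q and S advance.
Runoff: Q is preferred to S by 89 voters; S by 76.
Q wins the runoff.

Q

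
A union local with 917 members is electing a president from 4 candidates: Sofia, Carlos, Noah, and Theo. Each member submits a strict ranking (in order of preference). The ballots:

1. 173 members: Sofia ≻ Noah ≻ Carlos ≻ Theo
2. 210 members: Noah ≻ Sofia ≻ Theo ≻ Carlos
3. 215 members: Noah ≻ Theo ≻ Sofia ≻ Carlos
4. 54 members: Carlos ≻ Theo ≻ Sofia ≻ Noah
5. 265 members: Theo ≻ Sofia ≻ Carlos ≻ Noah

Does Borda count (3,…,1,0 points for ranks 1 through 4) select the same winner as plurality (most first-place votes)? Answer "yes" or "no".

Borda — scores: Sofia 1738, Carlos 600, Noah 1621, Theo 1543. Winner: Sofia.
Plurality — first-place votes: Sofia 173, Carlos 54, Noah 425, Theo 265. Winner: Noah.
The two methods disagree.

no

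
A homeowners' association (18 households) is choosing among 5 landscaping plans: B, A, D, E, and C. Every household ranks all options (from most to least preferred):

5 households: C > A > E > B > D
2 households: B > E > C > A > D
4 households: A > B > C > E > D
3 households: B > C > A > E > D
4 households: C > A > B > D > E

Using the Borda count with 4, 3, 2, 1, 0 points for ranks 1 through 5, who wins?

B: 5·1 + 2·4 + 4·3 + 3·4 + 4·2 = 45
A: 5·3 + 2·1 + 4·4 + 3·2 + 4·3 = 51
D: 5·0 + 2·0 + 4·0 + 3·0 + 4·1 = 4
E: 5·2 + 2·3 + 4·1 + 3·1 + 4·0 = 23
C: 5·4 + 2·2 + 4·2 + 3·3 + 4·4 = 57
C has the highest Borda score (57).

C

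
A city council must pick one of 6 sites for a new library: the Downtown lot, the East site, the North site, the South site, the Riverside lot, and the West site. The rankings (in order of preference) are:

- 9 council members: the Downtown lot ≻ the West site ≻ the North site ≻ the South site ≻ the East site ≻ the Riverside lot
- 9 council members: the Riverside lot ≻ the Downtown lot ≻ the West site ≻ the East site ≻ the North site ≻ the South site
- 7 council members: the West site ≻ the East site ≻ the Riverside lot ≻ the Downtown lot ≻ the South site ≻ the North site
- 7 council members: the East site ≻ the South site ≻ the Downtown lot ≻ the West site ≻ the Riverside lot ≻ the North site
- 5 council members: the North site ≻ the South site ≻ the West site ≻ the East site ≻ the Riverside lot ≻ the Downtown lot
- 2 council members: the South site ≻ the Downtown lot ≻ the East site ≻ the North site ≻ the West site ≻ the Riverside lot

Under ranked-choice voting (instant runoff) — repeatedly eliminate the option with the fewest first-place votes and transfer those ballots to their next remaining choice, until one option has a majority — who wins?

the Downtown lot

Round 1: the Downtown lot 9, the East site 7, the North site 5, the South site 2, the Riverside lot 9, the West site 7. Eliminate the South site.
Round 2: the Downtown lot 11, the East site 7, the North site 5, the Riverside lot 9, the West site 7. Eliminate the North site.
Round 3: the Downtown lot 11, the East site 7, the Riverside lot 9, the West site 12. Eliminate the East site.
Round 4: the Downtown lot 18, the Riverside lot 9, the West site 12. Eliminate the Riverside lot.
Round 5: the Downtown lot 27, the West site 12. The Downtown lot has a majority.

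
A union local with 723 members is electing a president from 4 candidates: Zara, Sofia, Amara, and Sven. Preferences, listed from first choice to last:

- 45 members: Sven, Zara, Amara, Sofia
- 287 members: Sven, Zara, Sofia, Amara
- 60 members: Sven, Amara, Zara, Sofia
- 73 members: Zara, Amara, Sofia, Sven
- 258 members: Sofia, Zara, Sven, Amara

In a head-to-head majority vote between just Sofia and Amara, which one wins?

Voters preferring Sofia to Amara: 545; preferring Amara to Sofia: 178.
Sofia wins the head-to-head.

Sofia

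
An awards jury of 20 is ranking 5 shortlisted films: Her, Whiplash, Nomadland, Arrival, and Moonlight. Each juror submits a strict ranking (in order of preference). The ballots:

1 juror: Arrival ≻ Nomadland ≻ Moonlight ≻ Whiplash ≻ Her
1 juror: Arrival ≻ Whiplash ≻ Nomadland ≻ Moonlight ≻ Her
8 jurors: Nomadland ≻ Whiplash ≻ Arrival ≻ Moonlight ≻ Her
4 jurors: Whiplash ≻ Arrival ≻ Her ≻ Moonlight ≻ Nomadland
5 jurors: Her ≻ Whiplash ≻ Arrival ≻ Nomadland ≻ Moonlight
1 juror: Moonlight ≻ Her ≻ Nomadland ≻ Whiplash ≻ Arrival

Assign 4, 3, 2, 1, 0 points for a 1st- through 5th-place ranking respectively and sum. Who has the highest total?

Whiplash

Her: 1·0 + 1·0 + 8·0 + 4·2 + 5·4 + 1·3 = 31
Whiplash: 1·1 + 1·3 + 8·3 + 4·4 + 5·3 + 1·1 = 60
Nomadland: 1·3 + 1·2 + 8·4 + 4·0 + 5·1 + 1·2 = 44
Arrival: 1·4 + 1·4 + 8·2 + 4·3 + 5·2 + 1·0 = 46
Moonlight: 1·2 + 1·1 + 8·1 + 4·1 + 5·0 + 1·4 = 19
Whiplash has the highest Borda score (60).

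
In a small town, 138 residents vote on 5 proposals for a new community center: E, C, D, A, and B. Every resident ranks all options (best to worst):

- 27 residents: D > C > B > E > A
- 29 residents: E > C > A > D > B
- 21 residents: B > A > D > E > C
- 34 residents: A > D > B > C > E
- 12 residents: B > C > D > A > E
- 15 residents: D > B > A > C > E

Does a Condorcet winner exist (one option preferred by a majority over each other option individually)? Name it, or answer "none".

none

Checking pairwise contests:
C beats E 88–50.
D beats C 97–41.
A beats D 84–54.
B beats A 75–63.
D beats B 105–33.
Every option loses at least one head-to-head, so there is no Condorcet winner.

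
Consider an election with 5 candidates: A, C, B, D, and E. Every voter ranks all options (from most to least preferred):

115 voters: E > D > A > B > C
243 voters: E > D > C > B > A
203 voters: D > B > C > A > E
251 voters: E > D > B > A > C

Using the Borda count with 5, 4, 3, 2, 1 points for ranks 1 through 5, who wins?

D

A: 115·3 + 243·1 + 203·2 + 251·2 = 1496
C: 115·1 + 243·3 + 203·3 + 251·1 = 1704
B: 115·2 + 243·2 + 203·4 + 251·3 = 2281
D: 115·4 + 243·4 + 203·5 + 251·4 = 3451
E: 115·5 + 243·5 + 203·1 + 251·5 = 3248
D has the highest Borda score (3451).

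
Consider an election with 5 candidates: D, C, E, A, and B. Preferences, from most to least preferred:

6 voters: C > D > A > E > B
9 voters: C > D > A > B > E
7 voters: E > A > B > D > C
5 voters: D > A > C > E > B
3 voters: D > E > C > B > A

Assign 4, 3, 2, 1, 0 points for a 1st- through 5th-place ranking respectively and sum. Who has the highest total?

D

D: 6·3 + 9·3 + 7·1 + 5·4 + 3·4 = 84
C: 6·4 + 9·4 + 7·0 + 5·2 + 3·2 = 76
E: 6·1 + 9·0 + 7·4 + 5·1 + 3·3 = 48
A: 6·2 + 9·2 + 7·3 + 5·3 + 3·0 = 66
B: 6·0 + 9·1 + 7·2 + 5·0 + 3·1 = 26
D has the highest Borda score (84).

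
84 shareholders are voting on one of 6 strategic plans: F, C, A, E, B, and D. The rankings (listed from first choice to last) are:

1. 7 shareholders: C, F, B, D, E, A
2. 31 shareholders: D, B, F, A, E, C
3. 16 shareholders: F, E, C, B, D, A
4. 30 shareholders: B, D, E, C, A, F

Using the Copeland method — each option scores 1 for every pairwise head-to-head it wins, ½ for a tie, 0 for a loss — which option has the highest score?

F: beats C, A, and E; loses to B and D → score 3.
C: beats A; loses to F, E, B, and D → score 1.
A: loses to F, C, E, B, and D → score 0.
E: beats C and A; loses to F, B, and D → score 2.
B: beats F, C, A, E, and D → score 5.
D: beats F, C, A, and E; loses to B → score 4.
B has the best pairwise record.

B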